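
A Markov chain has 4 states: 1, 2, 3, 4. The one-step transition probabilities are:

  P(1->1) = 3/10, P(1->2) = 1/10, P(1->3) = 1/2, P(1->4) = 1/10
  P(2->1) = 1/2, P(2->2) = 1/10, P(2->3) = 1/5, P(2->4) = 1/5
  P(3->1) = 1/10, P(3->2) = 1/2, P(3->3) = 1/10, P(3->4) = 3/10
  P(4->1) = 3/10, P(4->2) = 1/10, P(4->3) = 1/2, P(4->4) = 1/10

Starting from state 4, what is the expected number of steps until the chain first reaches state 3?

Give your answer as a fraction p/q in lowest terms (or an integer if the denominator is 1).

Let h_i = expected steps to first reach 3 from state i.
Boundary: h_3 = 0.
First-step equations for the other states:
  h_1 = 1 + 3/10*h_1 + 1/10*h_2 + 1/2*h_3 + 1/10*h_4
  h_2 = 1 + 1/2*h_1 + 1/10*h_2 + 1/5*h_3 + 1/5*h_4
  h_4 = 1 + 3/10*h_1 + 1/10*h_2 + 1/2*h_3 + 1/10*h_4

Substituting h_3 = 0 and rearranging gives the linear system (I - Q) h = 1:
  [7/10, -1/10, -1/10] . (h_1, h_2, h_4) = 1
  [-1/2, 9/10, -1/5] . (h_1, h_2, h_4) = 1
  [-3/10, -1/10, 9/10] . (h_1, h_2, h_4) = 1

Solving yields:
  h_1 = 100/47
  h_2 = 130/47
  h_4 = 100/47

Starting state is 4, so the expected hitting time is h_4 = 100/47.

Answer: 100/47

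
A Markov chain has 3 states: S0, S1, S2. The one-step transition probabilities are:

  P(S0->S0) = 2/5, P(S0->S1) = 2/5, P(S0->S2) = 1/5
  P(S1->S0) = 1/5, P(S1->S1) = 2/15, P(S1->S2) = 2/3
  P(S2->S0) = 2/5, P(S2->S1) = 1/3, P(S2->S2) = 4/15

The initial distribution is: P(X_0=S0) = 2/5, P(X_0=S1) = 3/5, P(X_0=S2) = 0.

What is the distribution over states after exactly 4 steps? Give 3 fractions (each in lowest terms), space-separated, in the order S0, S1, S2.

Propagating the distribution step by step (d_{t+1} = d_t * P):
d_0 = (S0=2/5, S1=3/5, S2=0)
  d_1[S0] = 2/5*2/5 + 3/5*1/5 + 0*2/5 = 7/25
  d_1[S1] = 2/5*2/5 + 3/5*2/15 + 0*1/3 = 6/25
  d_1[S2] = 2/5*1/5 + 3/5*2/3 + 0*4/15 = 12/25
d_1 = (S0=7/25, S1=6/25, S2=12/25)
  d_2[S0] = 7/25*2/5 + 6/25*1/5 + 12/25*2/5 = 44/125
  d_2[S1] = 7/25*2/5 + 6/25*2/15 + 12/25*1/3 = 38/125
  d_2[S2] = 7/25*1/5 + 6/25*2/3 + 12/25*4/15 = 43/125
d_2 = (S0=44/125, S1=38/125, S2=43/125)
  d_3[S0] = 44/125*2/5 + 38/125*1/5 + 43/125*2/5 = 212/625
  d_3[S1] = 44/125*2/5 + 38/125*2/15 + 43/125*1/3 = 37/125
  d_3[S2] = 44/125*1/5 + 38/125*2/3 + 43/125*4/15 = 228/625
d_3 = (S0=212/625, S1=37/125, S2=228/625)
  d_4[S0] = 212/625*2/5 + 37/125*1/5 + 228/625*2/5 = 213/625
  d_4[S1] = 212/625*2/5 + 37/125*2/15 + 228/625*1/3 = 2782/9375
  d_4[S2] = 212/625*1/5 + 37/125*2/3 + 228/625*4/15 = 3398/9375
d_4 = (S0=213/625, S1=2782/9375, S2=3398/9375)

Answer: 213/625 2782/9375 3398/9375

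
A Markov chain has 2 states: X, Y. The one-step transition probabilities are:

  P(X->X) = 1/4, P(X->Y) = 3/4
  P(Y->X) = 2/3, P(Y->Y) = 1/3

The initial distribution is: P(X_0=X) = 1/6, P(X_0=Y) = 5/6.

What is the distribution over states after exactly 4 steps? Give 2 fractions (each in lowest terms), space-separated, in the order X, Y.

Propagating the distribution step by step (d_{t+1} = d_t * P):
d_0 = (X=1/6, Y=5/6)
  d_1[X] = 1/6*1/4 + 5/6*2/3 = 43/72
  d_1[Y] = 1/6*3/4 + 5/6*1/3 = 29/72
d_1 = (X=43/72, Y=29/72)
  d_2[X] = 43/72*1/4 + 29/72*2/3 = 361/864
  d_2[Y] = 43/72*3/4 + 29/72*1/3 = 503/864
d_2 = (X=361/864, Y=503/864)
  d_3[X] = 361/864*1/4 + 503/864*2/3 = 5107/10368
  d_3[Y] = 361/864*3/4 + 503/864*1/3 = 5261/10368
d_3 = (X=5107/10368, Y=5261/10368)
  d_4[X] = 5107/10368*1/4 + 5261/10368*2/3 = 57409/124416
  d_4[Y] = 5107/10368*3/4 + 5261/10368*1/3 = 67007/124416
d_4 = (X=57409/124416, Y=67007/124416)

Answer: 57409/124416 67007/124416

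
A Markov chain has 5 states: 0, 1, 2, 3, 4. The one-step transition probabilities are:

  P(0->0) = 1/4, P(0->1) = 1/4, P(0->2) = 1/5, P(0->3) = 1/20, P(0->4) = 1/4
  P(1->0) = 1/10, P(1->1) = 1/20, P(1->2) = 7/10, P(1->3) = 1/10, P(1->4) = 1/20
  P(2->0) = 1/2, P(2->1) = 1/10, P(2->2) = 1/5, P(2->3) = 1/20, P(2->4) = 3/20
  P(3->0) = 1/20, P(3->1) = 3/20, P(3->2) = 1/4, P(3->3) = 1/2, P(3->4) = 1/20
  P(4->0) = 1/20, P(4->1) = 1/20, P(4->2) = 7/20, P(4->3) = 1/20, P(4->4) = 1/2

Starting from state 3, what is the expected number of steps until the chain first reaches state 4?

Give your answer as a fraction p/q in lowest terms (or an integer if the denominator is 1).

Answer: 150580/18927

Derivation:
Let h_i = expected steps to first reach 4 from state i.
Boundary: h_4 = 0.
First-step equations for the other states:
  h_0 = 1 + 1/4*h_0 + 1/4*h_1 + 1/5*h_2 + 1/20*h_3 + 1/4*h_4
  h_1 = 1 + 1/10*h_0 + 1/20*h_1 + 7/10*h_2 + 1/10*h_3 + 1/20*h_4
  h_2 = 1 + 1/2*h_0 + 1/10*h_1 + 1/5*h_2 + 1/20*h_3 + 3/20*h_4
  h_3 = 1 + 1/20*h_0 + 3/20*h_1 + 1/4*h_2 + 1/2*h_3 + 1/20*h_4

Substituting h_4 = 0 and rearranging gives the linear system (I - Q) h = 1:
  [3/4, -1/4, -1/5, -1/20] . (h_0, h_1, h_2, h_3) = 1
  [-1/10, 19/20, -7/10, -1/10] . (h_0, h_1, h_2, h_3) = 1
  [-1/2, -1/10, 4/5, -1/20] . (h_0, h_1, h_2, h_3) = 1
  [-1/20, -3/20, -1/4, 1/2] . (h_0, h_1, h_2, h_3) = 1

Solving yields:
  h_0 = 113060/18927
  h_1 = 136700/18927
  h_2 = 120820/18927
  h_3 = 150580/18927

Starting state is 3, so the expected hitting time is h_3 = 150580/18927.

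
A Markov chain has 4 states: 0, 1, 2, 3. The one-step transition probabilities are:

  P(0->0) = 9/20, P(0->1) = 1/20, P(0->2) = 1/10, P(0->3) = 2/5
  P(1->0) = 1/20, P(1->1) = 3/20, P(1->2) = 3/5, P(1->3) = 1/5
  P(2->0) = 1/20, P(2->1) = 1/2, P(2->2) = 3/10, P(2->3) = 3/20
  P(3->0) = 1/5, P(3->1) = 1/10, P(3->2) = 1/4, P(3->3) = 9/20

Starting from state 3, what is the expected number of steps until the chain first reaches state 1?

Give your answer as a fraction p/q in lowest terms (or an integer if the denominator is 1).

Answer: 1104/199

Derivation:
Let h_i = expected steps to first reach 1 from state i.
Boundary: h_1 = 0.
First-step equations for the other states:
  h_0 = 1 + 9/20*h_0 + 1/20*h_1 + 1/10*h_2 + 2/5*h_3
  h_2 = 1 + 1/20*h_0 + 1/2*h_1 + 3/10*h_2 + 3/20*h_3
  h_3 = 1 + 1/5*h_0 + 1/10*h_1 + 1/4*h_2 + 9/20*h_3

Substituting h_1 = 0 and rearranging gives the linear system (I - Q) h = 1:
  [11/20, -1/10, -2/5] . (h_0, h_2, h_3) = 1
  [-1/20, 7/10, -3/20] . (h_0, h_2, h_3) = 1
  [-1/5, -1/4, 11/20] . (h_0, h_2, h_3) = 1

Solving yields:
  h_0 = 1276/199
  h_2 = 612/199
  h_3 = 1104/199

Starting state is 3, so the expected hitting time is h_3 = 1104/199.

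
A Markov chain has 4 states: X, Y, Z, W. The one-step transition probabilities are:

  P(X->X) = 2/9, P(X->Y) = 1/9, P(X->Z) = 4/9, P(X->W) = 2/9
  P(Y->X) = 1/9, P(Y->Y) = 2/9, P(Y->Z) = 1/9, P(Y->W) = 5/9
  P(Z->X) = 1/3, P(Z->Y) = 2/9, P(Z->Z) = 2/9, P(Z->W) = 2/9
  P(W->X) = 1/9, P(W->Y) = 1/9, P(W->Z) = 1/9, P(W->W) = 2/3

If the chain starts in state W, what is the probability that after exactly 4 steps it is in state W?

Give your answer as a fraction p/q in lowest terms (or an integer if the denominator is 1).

Computing P^4 by repeated multiplication:
P^1 =
  X: [2/9, 1/9, 4/9, 2/9]
  Y: [1/9, 2/9, 1/9, 5/9]
  Z: [1/3, 2/9, 2/9, 2/9]
  W: [1/9, 1/9, 1/9, 2/3]
P^2 =
  X: [19/81, 14/81, 19/81, 29/81]
  Y: [4/27, 4/27, 13/81, 44/81]
  Z: [16/81, 13/81, 20/81, 32/81]
  W: [4/27, 11/81, 13/81, 5/9]
P^3 =
  X: [46/243, 38/243, 157/729, 320/729]
  Y: [119/729, 106/729, 130/729, 374/729]
  Z: [137/729, 38/243, 149/729, 329/729]
  W: [119/729, 35/243, 130/729, 125/243]
P^4 =
  X: [1181/6561, 1000/6561, 1300/6561, 3080/6561]
  Y: [1108/6561, 965/6561, 1216/6561, 3272/6561]
  Z: [388/2187, 992/6561, 1289/6561, 3116/6561]
  W: [1108/6561, 964/6561, 1216/6561, 1091/2187]

(P^4)[W -> W] = 1091/2187

Answer: 1091/2187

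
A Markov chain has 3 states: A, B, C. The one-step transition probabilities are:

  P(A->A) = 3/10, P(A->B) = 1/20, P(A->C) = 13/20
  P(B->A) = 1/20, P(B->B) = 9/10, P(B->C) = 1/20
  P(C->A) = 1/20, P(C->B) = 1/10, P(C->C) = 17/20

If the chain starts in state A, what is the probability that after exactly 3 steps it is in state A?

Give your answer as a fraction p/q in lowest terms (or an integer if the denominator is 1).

Answer: 13/160

Derivation:
Computing P^3 by repeated multiplication:
P^1 =
  A: [3/10, 1/20, 13/20]
  B: [1/20, 9/10, 1/20]
  C: [1/20, 1/10, 17/20]
P^2 =
  A: [1/8, 1/8, 3/4]
  B: [1/16, 327/400, 3/25]
  C: [1/16, 71/400, 19/25]
P^3 =
  A: [13/160, 31/160, 29/40]
  B: [21/320, 6007/8000, 367/2000]
  C: [21/320, 1911/8000, 1391/2000]

(P^3)[A -> A] = 13/160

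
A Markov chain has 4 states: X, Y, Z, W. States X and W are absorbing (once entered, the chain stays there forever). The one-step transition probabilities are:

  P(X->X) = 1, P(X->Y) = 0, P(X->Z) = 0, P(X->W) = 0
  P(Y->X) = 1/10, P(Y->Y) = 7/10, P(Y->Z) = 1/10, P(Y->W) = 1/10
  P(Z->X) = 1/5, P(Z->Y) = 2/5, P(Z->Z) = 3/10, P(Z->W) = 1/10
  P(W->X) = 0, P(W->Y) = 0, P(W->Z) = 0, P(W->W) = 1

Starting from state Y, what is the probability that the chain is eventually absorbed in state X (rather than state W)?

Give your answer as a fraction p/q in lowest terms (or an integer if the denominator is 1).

Let a_i = P(absorbed in X | start in state i).
Boundary conditions: a_X = 1, a_W = 0.
For each transient state i, a_i = sum_j P(i->j) * a_j:
  a_Y = 1/10*a_X + 7/10*a_Y + 1/10*a_Z + 1/10*a_W
  a_Z = 1/5*a_X + 2/5*a_Y + 3/10*a_Z + 1/10*a_W

Substituting a_X = 1 and a_W = 0, rearrange to (I - Q) a = r where r[i] = P(i -> X):
  [3/10, -1/10] . (a_Y, a_Z) = 1/10
  [-2/5, 7/10] . (a_Y, a_Z) = 1/5

Solving yields:
  a_Y = 9/17
  a_Z = 10/17

Starting state is Y, so the absorption probability is a_Y = 9/17.

Answer: 9/17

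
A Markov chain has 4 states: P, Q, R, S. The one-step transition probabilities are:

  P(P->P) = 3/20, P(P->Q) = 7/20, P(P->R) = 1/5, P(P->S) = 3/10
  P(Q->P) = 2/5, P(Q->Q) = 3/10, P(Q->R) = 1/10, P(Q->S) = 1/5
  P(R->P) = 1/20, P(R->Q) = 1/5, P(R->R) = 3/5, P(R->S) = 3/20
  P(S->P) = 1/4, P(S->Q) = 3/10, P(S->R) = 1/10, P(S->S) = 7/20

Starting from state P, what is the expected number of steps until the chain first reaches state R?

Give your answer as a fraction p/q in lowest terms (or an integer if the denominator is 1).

Let h_i = expected steps to first reach R from state i.
Boundary: h_R = 0.
First-step equations for the other states:
  h_P = 1 + 3/20*h_P + 7/20*h_Q + 1/5*h_R + 3/10*h_S
  h_Q = 1 + 2/5*h_P + 3/10*h_Q + 1/10*h_R + 1/5*h_S
  h_S = 1 + 1/4*h_P + 3/10*h_Q + 1/10*h_R + 7/20*h_S

Substituting h_R = 0 and rearranging gives the linear system (I - Q) h = 1:
  [17/20, -7/20, -3/10] . (h_P, h_Q, h_S) = 1
  [-2/5, 7/10, -1/5] . (h_P, h_Q, h_S) = 1
  [-1/4, -3/10, 13/20] . (h_P, h_Q, h_S) = 1

Solving yields:
  h_P = 794/111
  h_Q = 862/111
  h_S = 874/111

Starting state is P, so the expected hitting time is h_P = 794/111.

Answer: 794/111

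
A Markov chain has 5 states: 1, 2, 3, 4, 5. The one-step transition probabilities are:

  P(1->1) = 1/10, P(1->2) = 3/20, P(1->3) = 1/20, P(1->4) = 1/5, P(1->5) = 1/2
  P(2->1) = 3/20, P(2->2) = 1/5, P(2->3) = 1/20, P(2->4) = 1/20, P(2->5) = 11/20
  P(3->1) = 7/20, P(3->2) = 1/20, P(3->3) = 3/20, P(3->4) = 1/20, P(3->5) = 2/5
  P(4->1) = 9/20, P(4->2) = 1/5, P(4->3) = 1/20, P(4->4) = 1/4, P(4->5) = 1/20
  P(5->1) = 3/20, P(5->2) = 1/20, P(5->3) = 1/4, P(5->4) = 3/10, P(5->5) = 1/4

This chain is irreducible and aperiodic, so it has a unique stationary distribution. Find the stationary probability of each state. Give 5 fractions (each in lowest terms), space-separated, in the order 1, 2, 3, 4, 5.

The stationary distribution satisfies pi = pi * P, i.e.:
  pi_1 = 1/10*pi_1 + 3/20*pi_2 + 7/20*pi_3 + 9/20*pi_4 + 3/20*pi_5
  pi_2 = 3/20*pi_1 + 1/5*pi_2 + 1/20*pi_3 + 1/5*pi_4 + 1/20*pi_5
  pi_3 = 1/20*pi_1 + 1/20*pi_2 + 3/20*pi_3 + 1/20*pi_4 + 1/4*pi_5
  pi_4 = 1/5*pi_1 + 1/20*pi_2 + 1/20*pi_3 + 1/4*pi_4 + 3/10*pi_5
  pi_5 = 1/2*pi_1 + 11/20*pi_2 + 2/5*pi_3 + 1/20*pi_4 + 1/4*pi_5
with normalization: pi_1 + pi_2 + pi_3 + pi_4 + pi_5 = 1.

Using the first 4 balance equations plus normalization, the linear system A*pi = b is:
  [-9/10, 3/20, 7/20, 9/20, 3/20] . pi = 0
  [3/20, -4/5, 1/20, 1/5, 1/20] . pi = 0
  [1/20, 1/20, -17/20, 1/20, 1/4] . pi = 0
  [1/5, 1/20, 1/20, -3/4, 3/10] . pi = 0
  [1, 1, 1, 1, 1] . pi = 1

Solving yields:
  pi_1 = 2785/12344
  pi_2 = 3001/24688
  pi_3 = 783/6172
  pi_4 = 5063/24688
  pi_5 = 3961/12344

Verification (pi * P):
  2785/12344*1/10 + 3001/24688*3/20 + 783/6172*7/20 + 5063/24688*9/20 + 3961/12344*3/20 = 2785/12344 = pi_1  (ok)
  2785/12344*3/20 + 3001/24688*1/5 + 783/6172*1/20 + 5063/24688*1/5 + 3961/12344*1/20 = 3001/24688 = pi_2  (ok)
  2785/12344*1/20 + 3001/24688*1/20 + 783/6172*3/20 + 5063/24688*1/20 + 3961/12344*1/4 = 783/6172 = pi_3  (ok)
  2785/12344*1/5 + 3001/24688*1/20 + 783/6172*1/20 + 5063/24688*1/4 + 3961/12344*3/10 = 5063/24688 = pi_4  (ok)
  2785/12344*1/2 + 3001/24688*11/20 + 783/6172*2/5 + 5063/24688*1/20 + 3961/12344*1/4 = 3961/12344 = pi_5  (ok)

Answer: 2785/12344 3001/24688 783/6172 5063/24688 3961/12344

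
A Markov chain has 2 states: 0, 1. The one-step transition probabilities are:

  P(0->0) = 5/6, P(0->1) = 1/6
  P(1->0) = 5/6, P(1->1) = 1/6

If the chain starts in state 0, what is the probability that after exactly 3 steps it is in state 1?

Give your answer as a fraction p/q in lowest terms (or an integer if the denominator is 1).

Answer: 1/6

Derivation:
Computing P^3 by repeated multiplication:
P^1 =
  0: [5/6, 1/6]
  1: [5/6, 1/6]
P^2 =
  0: [5/6, 1/6]
  1: [5/6, 1/6]
P^3 =
  0: [5/6, 1/6]
  1: [5/6, 1/6]

(P^3)[0 -> 1] = 1/6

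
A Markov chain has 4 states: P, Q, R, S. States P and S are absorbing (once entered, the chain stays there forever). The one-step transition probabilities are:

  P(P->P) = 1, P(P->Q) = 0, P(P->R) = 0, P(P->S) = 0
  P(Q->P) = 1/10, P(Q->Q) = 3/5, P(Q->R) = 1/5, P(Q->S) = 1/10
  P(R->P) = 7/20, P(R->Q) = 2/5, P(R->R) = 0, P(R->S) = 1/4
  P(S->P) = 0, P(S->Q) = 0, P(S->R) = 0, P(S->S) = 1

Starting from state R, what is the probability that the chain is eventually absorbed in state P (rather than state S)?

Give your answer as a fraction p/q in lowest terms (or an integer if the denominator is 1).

Answer: 9/16

Derivation:
Let a_i = P(absorbed in P | start in state i).
Boundary conditions: a_P = 1, a_S = 0.
For each transient state i, a_i = sum_j P(i->j) * a_j:
  a_Q = 1/10*a_P + 3/5*a_Q + 1/5*a_R + 1/10*a_S
  a_R = 7/20*a_P + 2/5*a_Q + 0*a_R + 1/4*a_S

Substituting a_P = 1 and a_S = 0, rearrange to (I - Q) a = r where r[i] = P(i -> P):
  [2/5, -1/5] . (a_Q, a_R) = 1/10
  [-2/5, 1] . (a_Q, a_R) = 7/20

Solving yields:
  a_Q = 17/32
  a_R = 9/16

Starting state is R, so the absorption probability is a_R = 9/16.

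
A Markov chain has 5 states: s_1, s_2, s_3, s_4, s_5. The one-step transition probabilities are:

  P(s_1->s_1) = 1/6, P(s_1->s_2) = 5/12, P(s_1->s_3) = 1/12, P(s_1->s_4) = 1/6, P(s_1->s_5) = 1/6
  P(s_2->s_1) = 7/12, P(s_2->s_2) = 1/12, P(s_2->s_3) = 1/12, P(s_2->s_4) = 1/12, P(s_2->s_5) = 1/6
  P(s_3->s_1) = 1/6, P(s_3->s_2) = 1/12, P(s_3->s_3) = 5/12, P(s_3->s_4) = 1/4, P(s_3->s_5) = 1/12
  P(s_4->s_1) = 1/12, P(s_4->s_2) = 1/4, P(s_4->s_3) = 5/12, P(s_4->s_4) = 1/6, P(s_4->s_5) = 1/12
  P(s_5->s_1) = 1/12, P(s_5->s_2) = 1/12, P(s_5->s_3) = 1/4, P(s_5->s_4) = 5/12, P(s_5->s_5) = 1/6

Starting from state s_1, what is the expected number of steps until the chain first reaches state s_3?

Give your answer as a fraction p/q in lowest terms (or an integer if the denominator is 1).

Answer: 13992/2375

Derivation:
Let h_i = expected steps to first reach s_3 from state i.
Boundary: h_s_3 = 0.
First-step equations for the other states:
  h_s_1 = 1 + 1/6*h_s_1 + 5/12*h_s_2 + 1/12*h_s_3 + 1/6*h_s_4 + 1/6*h_s_5
  h_s_2 = 1 + 7/12*h_s_1 + 1/12*h_s_2 + 1/12*h_s_3 + 1/12*h_s_4 + 1/6*h_s_5
  h_s_4 = 1 + 1/12*h_s_1 + 1/4*h_s_2 + 5/12*h_s_3 + 1/6*h_s_4 + 1/12*h_s_5
  h_s_5 = 1 + 1/12*h_s_1 + 1/12*h_s_2 + 1/4*h_s_3 + 5/12*h_s_4 + 1/6*h_s_5

Substituting h_s_3 = 0 and rearranging gives the linear system (I - Q) h = 1:
  [5/6, -5/12, -1/6, -1/6] . (h_s_1, h_s_2, h_s_4, h_s_5) = 1
  [-7/12, 11/12, -1/12, -1/6] . (h_s_1, h_s_2, h_s_4, h_s_5) = 1
  [-1/12, -1/4, 5/6, -1/12] . (h_s_1, h_s_2, h_s_4, h_s_5) = 1
  [-1/12, -1/12, -5/12, 5/6] . (h_s_1, h_s_2, h_s_4, h_s_5) = 1

Solving yields:
  h_s_1 = 13992/2375
  h_s_2 = 14268/2375
  h_s_4 = 504/125
  h_s_5 = 10464/2375

Starting state is s_1, so the expected hitting time is h_s_1 = 13992/2375.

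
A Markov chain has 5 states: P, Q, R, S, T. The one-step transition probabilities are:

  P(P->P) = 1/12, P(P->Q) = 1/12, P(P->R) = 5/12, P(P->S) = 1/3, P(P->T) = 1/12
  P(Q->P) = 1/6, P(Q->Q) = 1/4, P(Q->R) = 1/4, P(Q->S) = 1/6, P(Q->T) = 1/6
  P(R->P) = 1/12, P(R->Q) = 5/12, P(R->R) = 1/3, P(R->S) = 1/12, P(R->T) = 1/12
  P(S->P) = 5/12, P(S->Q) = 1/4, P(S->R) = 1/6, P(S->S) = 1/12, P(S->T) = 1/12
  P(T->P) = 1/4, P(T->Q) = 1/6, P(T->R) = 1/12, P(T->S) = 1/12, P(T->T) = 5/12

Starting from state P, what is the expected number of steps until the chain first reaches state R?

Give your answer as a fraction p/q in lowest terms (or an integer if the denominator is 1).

Let h_i = expected steps to first reach R from state i.
Boundary: h_R = 0.
First-step equations for the other states:
  h_P = 1 + 1/12*h_P + 1/12*h_Q + 5/12*h_R + 1/3*h_S + 1/12*h_T
  h_Q = 1 + 1/6*h_P + 1/4*h_Q + 1/4*h_R + 1/6*h_S + 1/6*h_T
  h_S = 1 + 5/12*h_P + 1/4*h_Q + 1/6*h_R + 1/12*h_S + 1/12*h_T
  h_T = 1 + 1/4*h_P + 1/6*h_Q + 1/12*h_R + 1/12*h_S + 5/12*h_T

Substituting h_R = 0 and rearranging gives the linear system (I - Q) h = 1:
  [11/12, -1/12, -1/3, -1/12] . (h_P, h_Q, h_S, h_T) = 1
  [-1/6, 3/4, -1/6, -1/6] . (h_P, h_Q, h_S, h_T) = 1
  [-5/12, -1/4, 11/12, -1/12] . (h_P, h_Q, h_S, h_T) = 1
  [-1/4, -1/6, -1/12, 7/12] . (h_P, h_Q, h_S, h_T) = 1

Solving yields:
  h_P = 7338/2113
  h_Q = 8796/2113
  h_S = 9000/2113
  h_T = 10566/2113

Starting state is P, so the expected hitting time is h_P = 7338/2113.

Answer: 7338/2113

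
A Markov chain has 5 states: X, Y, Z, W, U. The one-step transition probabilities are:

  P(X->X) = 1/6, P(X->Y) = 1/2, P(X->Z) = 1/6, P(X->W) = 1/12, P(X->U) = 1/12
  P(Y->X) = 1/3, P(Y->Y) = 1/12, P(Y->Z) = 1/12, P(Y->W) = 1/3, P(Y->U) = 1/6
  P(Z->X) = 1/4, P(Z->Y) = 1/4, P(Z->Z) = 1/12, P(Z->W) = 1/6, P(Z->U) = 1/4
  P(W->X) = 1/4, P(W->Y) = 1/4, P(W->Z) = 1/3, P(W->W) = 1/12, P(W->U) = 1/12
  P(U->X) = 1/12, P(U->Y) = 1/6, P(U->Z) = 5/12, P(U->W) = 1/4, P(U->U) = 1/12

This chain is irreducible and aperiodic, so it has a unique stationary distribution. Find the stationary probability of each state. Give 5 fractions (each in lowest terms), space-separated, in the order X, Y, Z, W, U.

The stationary distribution satisfies pi = pi * P, i.e.:
  pi_X = 1/6*pi_X + 1/3*pi_Y + 1/4*pi_Z + 1/4*pi_W + 1/12*pi_U
  pi_Y = 1/2*pi_X + 1/12*pi_Y + 1/4*pi_Z + 1/4*pi_W + 1/6*pi_U
  pi_Z = 1/6*pi_X + 1/12*pi_Y + 1/12*pi_Z + 1/3*pi_W + 5/12*pi_U
  pi_W = 1/12*pi_X + 1/3*pi_Y + 1/6*pi_Z + 1/12*pi_W + 1/4*pi_U
  pi_U = 1/12*pi_X + 1/6*pi_Y + 1/4*pi_Z + 1/12*pi_W + 1/12*pi_U
with normalization: pi_X + pi_Y + pi_Z + pi_W + pi_U = 1.

Using the first 4 balance equations plus normalization, the linear system A*pi = b is:
  [-5/6, 1/3, 1/4, 1/4, 1/12] . pi = 0
  [1/2, -11/12, 1/4, 1/4, 1/6] . pi = 0
  [1/6, 1/12, -11/12, 1/3, 5/12] . pi = 0
  [1/12, 1/3, 1/6, -11/12, 1/4] . pi = 0
  [1, 1, 1, 1, 1] . pi = 1

Solving yields:
  pi_X = 7316/31917
  pi_Y = 8095/31917
  pi_Z = 6208/31917
  pi_W = 5929/31917
  pi_U = 4369/31917

Verification (pi * P):
  7316/31917*1/6 + 8095/31917*1/3 + 6208/31917*1/4 + 5929/31917*1/4 + 4369/31917*1/12 = 7316/31917 = pi_X  (ok)
  7316/31917*1/2 + 8095/31917*1/12 + 6208/31917*1/4 + 5929/31917*1/4 + 4369/31917*1/6 = 8095/31917 = pi_Y  (ok)
  7316/31917*1/6 + 8095/31917*1/12 + 6208/31917*1/12 + 5929/31917*1/3 + 4369/31917*5/12 = 6208/31917 = pi_Z  (ok)
  7316/31917*1/12 + 8095/31917*1/3 + 6208/31917*1/6 + 5929/31917*1/12 + 4369/31917*1/4 = 5929/31917 = pi_W  (ok)
  7316/31917*1/12 + 8095/31917*1/6 + 6208/31917*1/4 + 5929/31917*1/12 + 4369/31917*1/12 = 4369/31917 = pi_U  (ok)

Answer: 7316/31917 8095/31917 6208/31917 5929/31917 4369/31917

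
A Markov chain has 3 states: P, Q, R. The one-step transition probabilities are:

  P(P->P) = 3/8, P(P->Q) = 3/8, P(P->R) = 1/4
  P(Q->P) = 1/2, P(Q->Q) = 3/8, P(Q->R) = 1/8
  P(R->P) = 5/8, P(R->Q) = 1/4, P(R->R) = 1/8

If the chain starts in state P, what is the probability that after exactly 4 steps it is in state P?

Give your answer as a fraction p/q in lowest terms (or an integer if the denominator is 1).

Answer: 1907/4096

Derivation:
Computing P^4 by repeated multiplication:
P^1 =
  P: [3/8, 3/8, 1/4]
  Q: [1/2, 3/8, 1/8]
  R: [5/8, 1/4, 1/8]
P^2 =
  P: [31/64, 11/32, 11/64]
  Q: [29/64, 23/64, 3/16]
  R: [7/16, 23/64, 13/64]
P^3 =
  P: [59/128, 181/512, 95/512]
  Q: [239/512, 45/128, 93/512]
  R: [241/512, 179/512, 23/128]
P^4 =
  P: [1907/4096, 1441/4096, 187/1024]
  Q: [951/2048, 1443/4096, 751/4096]
  R: [1899/4096, 361/1024, 753/4096]

(P^4)[P -> P] = 1907/4096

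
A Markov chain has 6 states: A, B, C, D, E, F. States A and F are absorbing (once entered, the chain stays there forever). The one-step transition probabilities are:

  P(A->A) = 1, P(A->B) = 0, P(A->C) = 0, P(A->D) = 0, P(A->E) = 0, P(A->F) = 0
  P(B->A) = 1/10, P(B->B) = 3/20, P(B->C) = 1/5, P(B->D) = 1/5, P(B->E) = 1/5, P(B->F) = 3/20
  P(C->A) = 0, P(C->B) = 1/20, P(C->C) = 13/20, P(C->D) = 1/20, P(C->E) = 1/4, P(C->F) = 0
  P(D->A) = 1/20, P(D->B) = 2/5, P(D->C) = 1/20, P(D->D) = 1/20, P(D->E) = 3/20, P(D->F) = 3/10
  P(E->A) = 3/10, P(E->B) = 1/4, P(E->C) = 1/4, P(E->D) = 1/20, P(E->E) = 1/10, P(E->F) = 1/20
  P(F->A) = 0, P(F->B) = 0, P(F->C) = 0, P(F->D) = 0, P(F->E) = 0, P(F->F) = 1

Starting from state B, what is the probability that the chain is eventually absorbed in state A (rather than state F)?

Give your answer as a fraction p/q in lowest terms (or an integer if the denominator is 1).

Let a_i = P(absorbed in A | start in state i).
Boundary conditions: a_A = 1, a_F = 0.
For each transient state i, a_i = sum_j P(i->j) * a_j:
  a_B = 1/10*a_A + 3/20*a_B + 1/5*a_C + 1/5*a_D + 1/5*a_E + 3/20*a_F
  a_C = 0*a_A + 1/20*a_B + 13/20*a_C + 1/20*a_D + 1/4*a_E + 0*a_F
  a_D = 1/20*a_A + 2/5*a_B + 1/20*a_C + 1/20*a_D + 3/20*a_E + 3/10*a_F
  a_E = 3/10*a_A + 1/4*a_B + 1/4*a_C + 1/20*a_D + 1/10*a_E + 1/20*a_F

Substituting a_A = 1 and a_F = 0, rearrange to (I - Q) a = r where r[i] = P(i -> A):
  [17/20, -1/5, -1/5, -1/5] . (a_B, a_C, a_D, a_E) = 1/10
  [-1/20, 7/20, -1/20, -1/4] . (a_B, a_C, a_D, a_E) = 0
  [-2/5, -1/20, 19/20, -3/20] . (a_B, a_C, a_D, a_E) = 1/20
  [-1/4, -1/4, -1/20, 9/10] . (a_B, a_C, a_D, a_E) = 3/10

Solving yields:
  a_B = 2602/5069
  a_C = 12329/20276
  a_D = 8235/20276
  a_E = 3383/5069

Starting state is B, so the absorption probability is a_B = 2602/5069.

Answer: 2602/5069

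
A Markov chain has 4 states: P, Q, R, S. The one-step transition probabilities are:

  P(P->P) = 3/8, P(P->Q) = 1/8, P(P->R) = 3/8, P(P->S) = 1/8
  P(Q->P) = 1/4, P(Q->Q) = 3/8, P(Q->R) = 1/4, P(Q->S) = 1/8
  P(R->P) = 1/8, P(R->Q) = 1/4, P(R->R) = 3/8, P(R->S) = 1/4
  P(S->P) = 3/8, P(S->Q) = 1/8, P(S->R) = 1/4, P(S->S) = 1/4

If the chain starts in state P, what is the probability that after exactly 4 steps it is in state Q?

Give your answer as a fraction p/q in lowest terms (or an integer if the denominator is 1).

Answer: 903/4096

Derivation:
Computing P^4 by repeated multiplication:
P^1 =
  P: [3/8, 1/8, 3/8, 1/8]
  Q: [1/4, 3/8, 1/4, 1/8]
  R: [1/8, 1/4, 3/8, 1/4]
  S: [3/8, 1/8, 1/4, 1/4]
P^2 =
  P: [17/64, 13/64, 11/32, 3/16]
  Q: [17/64, 1/4, 5/16, 11/64]
  R: [1/4, 15/64, 5/16, 13/64]
  S: [19/64, 3/16, 21/64, 3/16]
P^3 =
  P: [135/512, 7/32, 167/512, 49/256]
  Q: [17/64, 29/128, 165/512, 95/512]
  R: [137/512, 57/256, 41/128, 97/512]
  S: [69/256, 109/512, 21/64, 97/512]
P^4 =
  P: [545/2048, 903/4096, 663/2048, 777/4096]
  Q: [545/2048, 909/4096, 1325/4096, 193/1024]
  R: [547/2048, 113/512, 1325/4096, 773/4096]
  S: [1091/4096, 449/2048, 665/2048, 777/4096]

(P^4)[P -> Q] = 903/4096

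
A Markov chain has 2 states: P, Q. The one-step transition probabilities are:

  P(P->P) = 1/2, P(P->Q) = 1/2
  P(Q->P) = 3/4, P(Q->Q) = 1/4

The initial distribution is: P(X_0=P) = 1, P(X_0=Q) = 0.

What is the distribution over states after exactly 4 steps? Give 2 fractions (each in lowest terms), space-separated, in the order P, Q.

Answer: 77/128 51/128

Derivation:
Propagating the distribution step by step (d_{t+1} = d_t * P):
d_0 = (P=1, Q=0)
  d_1[P] = 1*1/2 + 0*3/4 = 1/2
  d_1[Q] = 1*1/2 + 0*1/4 = 1/2
d_1 = (P=1/2, Q=1/2)
  d_2[P] = 1/2*1/2 + 1/2*3/4 = 5/8
  d_2[Q] = 1/2*1/2 + 1/2*1/4 = 3/8
d_2 = (P=5/8, Q=3/8)
  d_3[P] = 5/8*1/2 + 3/8*3/4 = 19/32
  d_3[Q] = 5/8*1/2 + 3/8*1/4 = 13/32
d_3 = (P=19/32, Q=13/32)
  d_4[P] = 19/32*1/2 + 13/32*3/4 = 77/128
  d_4[Q] = 19/32*1/2 + 13/32*1/4 = 51/128
d_4 = (P=77/128, Q=51/128)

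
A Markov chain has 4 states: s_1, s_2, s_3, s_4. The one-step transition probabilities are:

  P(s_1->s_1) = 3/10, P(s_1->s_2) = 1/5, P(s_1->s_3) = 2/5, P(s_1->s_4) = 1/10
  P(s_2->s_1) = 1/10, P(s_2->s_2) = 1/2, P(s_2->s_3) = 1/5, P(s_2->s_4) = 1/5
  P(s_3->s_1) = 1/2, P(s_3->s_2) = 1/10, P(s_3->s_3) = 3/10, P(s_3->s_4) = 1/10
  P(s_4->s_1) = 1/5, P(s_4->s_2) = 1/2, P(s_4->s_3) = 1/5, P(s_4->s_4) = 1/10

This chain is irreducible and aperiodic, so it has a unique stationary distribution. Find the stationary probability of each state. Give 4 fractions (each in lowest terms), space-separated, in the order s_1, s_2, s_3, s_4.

The stationary distribution satisfies pi = pi * P, i.e.:
  pi_s_1 = 3/10*pi_s_1 + 1/10*pi_s_2 + 1/2*pi_s_3 + 1/5*pi_s_4
  pi_s_2 = 1/5*pi_s_1 + 1/2*pi_s_2 + 1/10*pi_s_3 + 1/2*pi_s_4
  pi_s_3 = 2/5*pi_s_1 + 1/5*pi_s_2 + 3/10*pi_s_3 + 1/5*pi_s_4
  pi_s_4 = 1/10*pi_s_1 + 1/5*pi_s_2 + 1/10*pi_s_3 + 1/10*pi_s_4
with normalization: pi_s_1 + pi_s_2 + pi_s_3 + pi_s_4 = 1.

Using the first 3 balance equations plus normalization, the linear system A*pi = b is:
  [-7/10, 1/10, 1/2, 1/5] . pi = 0
  [1/5, -1/2, 1/10, 1/2] . pi = 0
  [2/5, 1/5, -7/10, 1/5] . pi = 0
  [1, 1, 1, 1] . pi = 1

Solving yields:
  pi_s_1 = 203/715
  pi_s_2 = 43/143
  pi_s_3 = 204/715
  pi_s_4 = 93/715

Verification (pi * P):
  203/715*3/10 + 43/143*1/10 + 204/715*1/2 + 93/715*1/5 = 203/715 = pi_s_1  (ok)
  203/715*1/5 + 43/143*1/2 + 204/715*1/10 + 93/715*1/2 = 43/143 = pi_s_2  (ok)
  203/715*2/5 + 43/143*1/5 + 204/715*3/10 + 93/715*1/5 = 204/715 = pi_s_3  (ok)
  203/715*1/10 + 43/143*1/5 + 204/715*1/10 + 93/715*1/10 = 93/715 = pi_s_4  (ok)

Answer: 203/715 43/143 204/715 93/715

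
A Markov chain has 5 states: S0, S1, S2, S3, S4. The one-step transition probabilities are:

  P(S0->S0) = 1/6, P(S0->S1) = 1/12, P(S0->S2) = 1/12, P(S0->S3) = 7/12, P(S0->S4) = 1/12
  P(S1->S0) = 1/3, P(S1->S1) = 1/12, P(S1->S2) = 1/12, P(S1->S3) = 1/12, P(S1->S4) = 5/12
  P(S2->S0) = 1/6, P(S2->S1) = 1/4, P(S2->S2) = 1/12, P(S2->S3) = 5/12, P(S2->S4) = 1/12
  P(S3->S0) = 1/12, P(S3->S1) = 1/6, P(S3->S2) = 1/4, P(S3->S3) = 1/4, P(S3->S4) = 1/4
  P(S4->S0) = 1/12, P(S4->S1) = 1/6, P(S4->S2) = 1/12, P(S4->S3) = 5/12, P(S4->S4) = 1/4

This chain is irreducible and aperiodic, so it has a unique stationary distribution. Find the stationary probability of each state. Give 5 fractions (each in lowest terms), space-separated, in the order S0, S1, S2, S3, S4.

Answer: 223/1534 941/6136 853/6136 1025/3068 175/767

Derivation:
The stationary distribution satisfies pi = pi * P, i.e.:
  pi_S0 = 1/6*pi_S0 + 1/3*pi_S1 + 1/6*pi_S2 + 1/12*pi_S3 + 1/12*pi_S4
  pi_S1 = 1/12*pi_S0 + 1/12*pi_S1 + 1/4*pi_S2 + 1/6*pi_S3 + 1/6*pi_S4
  pi_S2 = 1/12*pi_S0 + 1/12*pi_S1 + 1/12*pi_S2 + 1/4*pi_S3 + 1/12*pi_S4
  pi_S3 = 7/12*pi_S0 + 1/12*pi_S1 + 5/12*pi_S2 + 1/4*pi_S3 + 5/12*pi_S4
  pi_S4 = 1/12*pi_S0 + 5/12*pi_S1 + 1/12*pi_S2 + 1/4*pi_S3 + 1/4*pi_S4
with normalization: pi_S0 + pi_S1 + pi_S2 + pi_S3 + pi_S4 = 1.

Using the first 4 balance equations plus normalization, the linear system A*pi = b is:
  [-5/6, 1/3, 1/6, 1/12, 1/12] . pi = 0
  [1/12, -11/12, 1/4, 1/6, 1/6] . pi = 0
  [1/12, 1/12, -11/12, 1/4, 1/12] . pi = 0
  [7/12, 1/12, 5/12, -3/4, 5/12] . pi = 0
  [1, 1, 1, 1, 1] . pi = 1

Solving yields:
  pi_S0 = 223/1534
  pi_S1 = 941/6136
  pi_S2 = 853/6136
  pi_S3 = 1025/3068
  pi_S4 = 175/767

Verification (pi * P):
  223/1534*1/6 + 941/6136*1/3 + 853/6136*1/6 + 1025/3068*1/12 + 175/767*1/12 = 223/1534 = pi_S0  (ok)
  223/1534*1/12 + 941/6136*1/12 + 853/6136*1/4 + 1025/3068*1/6 + 175/767*1/6 = 941/6136 = pi_S1  (ok)
  223/1534*1/12 + 941/6136*1/12 + 853/6136*1/12 + 1025/3068*1/4 + 175/767*1/12 = 853/6136 = pi_S2  (ok)
  223/1534*7/12 + 941/6136*1/12 + 853/6136*5/12 + 1025/3068*1/4 + 175/767*5/12 = 1025/3068 = pi_S3  (ok)
  223/1534*1/12 + 941/6136*5/12 + 853/6136*1/12 + 1025/3068*1/4 + 175/767*1/4 = 175/767 = pi_S4  (ok)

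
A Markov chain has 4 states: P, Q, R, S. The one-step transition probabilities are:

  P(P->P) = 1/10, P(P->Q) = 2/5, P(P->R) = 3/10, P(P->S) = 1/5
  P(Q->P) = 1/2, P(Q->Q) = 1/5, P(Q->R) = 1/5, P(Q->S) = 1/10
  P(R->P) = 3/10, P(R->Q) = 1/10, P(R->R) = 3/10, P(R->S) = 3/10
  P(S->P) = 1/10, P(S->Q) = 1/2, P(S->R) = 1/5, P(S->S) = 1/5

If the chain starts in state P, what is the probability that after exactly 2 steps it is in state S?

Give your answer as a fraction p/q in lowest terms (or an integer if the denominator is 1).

Answer: 19/100

Derivation:
Computing P^2 by repeated multiplication:
P^1 =
  P: [1/10, 2/5, 3/10, 1/5]
  Q: [1/2, 1/5, 1/5, 1/10]
  R: [3/10, 1/10, 3/10, 3/10]
  S: [1/10, 1/2, 1/5, 1/5]
P^2 =
  P: [8/25, 1/4, 6/25, 19/100]
  Q: [11/50, 31/100, 27/100, 1/5]
  R: [1/5, 8/25, 13/50, 11/50]
  S: [17/50, 13/50, 23/100, 17/100]

(P^2)[P -> S] = 19/100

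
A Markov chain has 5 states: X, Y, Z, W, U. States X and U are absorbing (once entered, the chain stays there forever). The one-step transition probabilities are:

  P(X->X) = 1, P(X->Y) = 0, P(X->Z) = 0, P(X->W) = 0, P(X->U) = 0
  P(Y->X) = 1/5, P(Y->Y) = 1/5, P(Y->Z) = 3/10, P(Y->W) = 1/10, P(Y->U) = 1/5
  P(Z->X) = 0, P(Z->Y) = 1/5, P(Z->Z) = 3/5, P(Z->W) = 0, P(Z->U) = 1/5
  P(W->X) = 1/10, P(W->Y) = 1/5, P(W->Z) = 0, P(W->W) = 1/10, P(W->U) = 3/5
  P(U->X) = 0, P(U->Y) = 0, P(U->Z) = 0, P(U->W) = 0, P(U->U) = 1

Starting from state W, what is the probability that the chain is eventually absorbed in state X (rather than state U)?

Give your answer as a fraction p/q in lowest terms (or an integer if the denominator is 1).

Answer: 21/113

Derivation:
Let a_i = P(absorbed in X | start in state i).
Boundary conditions: a_X = 1, a_U = 0.
For each transient state i, a_i = sum_j P(i->j) * a_j:
  a_Y = 1/5*a_X + 1/5*a_Y + 3/10*a_Z + 1/10*a_W + 1/5*a_U
  a_Z = 0*a_X + 1/5*a_Y + 3/5*a_Z + 0*a_W + 1/5*a_U
  a_W = 1/10*a_X + 1/5*a_Y + 0*a_Z + 1/10*a_W + 3/5*a_U

Substituting a_X = 1 and a_U = 0, rearrange to (I - Q) a = r where r[i] = P(i -> X):
  [4/5, -3/10, -1/10] . (a_Y, a_Z, a_W) = 1/5
  [-1/5, 2/5, 0] . (a_Y, a_Z, a_W) = 0
  [-1/5, 0, 9/10] . (a_Y, a_Z, a_W) = 1/10

Solving yields:
  a_Y = 38/113
  a_Z = 19/113
  a_W = 21/113

Starting state is W, so the absorption probability is a_W = 21/113.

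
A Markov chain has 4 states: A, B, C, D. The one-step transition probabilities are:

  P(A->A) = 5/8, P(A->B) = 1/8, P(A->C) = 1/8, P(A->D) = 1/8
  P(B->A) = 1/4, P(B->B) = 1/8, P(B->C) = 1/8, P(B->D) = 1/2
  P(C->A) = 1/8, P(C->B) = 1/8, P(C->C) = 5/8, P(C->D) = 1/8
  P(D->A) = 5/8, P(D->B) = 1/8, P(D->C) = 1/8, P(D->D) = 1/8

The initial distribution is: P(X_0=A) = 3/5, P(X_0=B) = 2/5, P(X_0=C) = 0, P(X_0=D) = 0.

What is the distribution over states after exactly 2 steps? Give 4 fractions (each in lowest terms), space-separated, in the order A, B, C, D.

Propagating the distribution step by step (d_{t+1} = d_t * P):
d_0 = (A=3/5, B=2/5, C=0, D=0)
  d_1[A] = 3/5*5/8 + 2/5*1/4 + 0*1/8 + 0*5/8 = 19/40
  d_1[B] = 3/5*1/8 + 2/5*1/8 + 0*1/8 + 0*1/8 = 1/8
  d_1[C] = 3/5*1/8 + 2/5*1/8 + 0*5/8 + 0*1/8 = 1/8
  d_1[D] = 3/5*1/8 + 2/5*1/2 + 0*1/8 + 0*1/8 = 11/40
d_1 = (A=19/40, B=1/8, C=1/8, D=11/40)
  d_2[A] = 19/40*5/8 + 1/8*1/4 + 1/8*1/8 + 11/40*5/8 = 33/64
  d_2[B] = 19/40*1/8 + 1/8*1/8 + 1/8*1/8 + 11/40*1/8 = 1/8
  d_2[C] = 19/40*1/8 + 1/8*1/8 + 1/8*5/8 + 11/40*1/8 = 3/16
  d_2[D] = 19/40*1/8 + 1/8*1/2 + 1/8*1/8 + 11/40*1/8 = 11/64
d_2 = (A=33/64, B=1/8, C=3/16, D=11/64)

Answer: 33/64 1/8 3/16 11/64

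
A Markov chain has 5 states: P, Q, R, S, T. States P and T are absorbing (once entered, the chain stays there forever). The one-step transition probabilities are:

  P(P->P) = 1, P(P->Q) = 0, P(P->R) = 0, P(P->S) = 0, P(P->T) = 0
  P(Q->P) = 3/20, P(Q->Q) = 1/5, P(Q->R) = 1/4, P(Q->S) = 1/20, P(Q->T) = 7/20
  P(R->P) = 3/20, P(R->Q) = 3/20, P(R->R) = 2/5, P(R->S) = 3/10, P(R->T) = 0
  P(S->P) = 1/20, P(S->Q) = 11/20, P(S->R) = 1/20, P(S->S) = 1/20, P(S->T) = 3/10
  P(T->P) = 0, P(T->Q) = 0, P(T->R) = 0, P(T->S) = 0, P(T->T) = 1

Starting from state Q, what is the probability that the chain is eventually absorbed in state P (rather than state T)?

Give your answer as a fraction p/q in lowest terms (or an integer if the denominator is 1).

Let a_i = P(absorbed in P | start in state i).
Boundary conditions: a_P = 1, a_T = 0.
For each transient state i, a_i = sum_j P(i->j) * a_j:
  a_Q = 3/20*a_P + 1/5*a_Q + 1/4*a_R + 1/20*a_S + 7/20*a_T
  a_R = 3/20*a_P + 3/20*a_Q + 2/5*a_R + 3/10*a_S + 0*a_T
  a_S = 1/20*a_P + 11/20*a_Q + 1/20*a_R + 1/20*a_S + 3/10*a_T

Substituting a_P = 1 and a_T = 0, rearrange to (I - Q) a = r where r[i] = P(i -> P):
  [4/5, -1/4, -1/20] . (a_Q, a_R, a_S) = 3/20
  [-3/20, 3/5, -3/10] . (a_Q, a_R, a_S) = 3/20
  [-11/20, -1/20, 19/20] . (a_Q, a_R, a_S) = 1/20

Solving yields:
  a_Q = 166/467
  a_R = 449/934
  a_S = 265/934

Starting state is Q, so the absorption probability is a_Q = 166/467.

Answer: 166/467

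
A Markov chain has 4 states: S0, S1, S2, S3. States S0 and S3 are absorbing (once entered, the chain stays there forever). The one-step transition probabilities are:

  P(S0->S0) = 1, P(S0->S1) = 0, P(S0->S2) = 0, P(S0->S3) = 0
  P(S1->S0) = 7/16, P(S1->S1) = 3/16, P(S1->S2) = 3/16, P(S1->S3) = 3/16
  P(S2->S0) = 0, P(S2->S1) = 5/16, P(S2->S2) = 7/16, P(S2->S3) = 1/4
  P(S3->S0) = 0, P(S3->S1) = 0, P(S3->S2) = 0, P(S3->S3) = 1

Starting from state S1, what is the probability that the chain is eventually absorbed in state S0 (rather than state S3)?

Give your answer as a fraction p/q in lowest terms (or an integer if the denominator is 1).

Let a_i = P(absorbed in S0 | start in state i).
Boundary conditions: a_S0 = 1, a_S3 = 0.
For each transient state i, a_i = sum_j P(i->j) * a_j:
  a_S1 = 7/16*a_S0 + 3/16*a_S1 + 3/16*a_S2 + 3/16*a_S3
  a_S2 = 0*a_S0 + 5/16*a_S1 + 7/16*a_S2 + 1/4*a_S3

Substituting a_S0 = 1 and a_S3 = 0, rearrange to (I - Q) a = r where r[i] = P(i -> S0):
  [13/16, -3/16] . (a_S1, a_S2) = 7/16
  [-5/16, 9/16] . (a_S1, a_S2) = 0

Solving yields:
  a_S1 = 21/34
  a_S2 = 35/102

Starting state is S1, so the absorption probability is a_S1 = 21/34.

Answer: 21/34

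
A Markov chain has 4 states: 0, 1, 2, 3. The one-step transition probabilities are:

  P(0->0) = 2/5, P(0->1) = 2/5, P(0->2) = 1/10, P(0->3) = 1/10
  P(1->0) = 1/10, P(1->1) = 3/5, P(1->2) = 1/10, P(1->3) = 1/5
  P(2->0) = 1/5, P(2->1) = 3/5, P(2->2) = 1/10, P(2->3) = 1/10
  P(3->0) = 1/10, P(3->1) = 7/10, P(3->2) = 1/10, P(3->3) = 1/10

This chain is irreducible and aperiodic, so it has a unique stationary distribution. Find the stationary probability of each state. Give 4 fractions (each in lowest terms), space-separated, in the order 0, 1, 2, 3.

Answer: 11/70 45/77 1/10 61/385

Derivation:
The stationary distribution satisfies pi = pi * P, i.e.:
  pi_0 = 2/5*pi_0 + 1/10*pi_1 + 1/5*pi_2 + 1/10*pi_3
  pi_1 = 2/5*pi_0 + 3/5*pi_1 + 3/5*pi_2 + 7/10*pi_3
  pi_2 = 1/10*pi_0 + 1/10*pi_1 + 1/10*pi_2 + 1/10*pi_3
  pi_3 = 1/10*pi_0 + 1/5*pi_1 + 1/10*pi_2 + 1/10*pi_3
with normalization: pi_0 + pi_1 + pi_2 + pi_3 = 1.

Using the first 3 balance equations plus normalization, the linear system A*pi = b is:
  [-3/5, 1/10, 1/5, 1/10] . pi = 0
  [2/5, -2/5, 3/5, 7/10] . pi = 0
  [1/10, 1/10, -9/10, 1/10] . pi = 0
  [1, 1, 1, 1] . pi = 1

Solving yields:
  pi_0 = 11/70
  pi_1 = 45/77
  pi_2 = 1/10
  pi_3 = 61/385

Verification (pi * P):
  11/70*2/5 + 45/77*1/10 + 1/10*1/5 + 61/385*1/10 = 11/70 = pi_0  (ok)
  11/70*2/5 + 45/77*3/5 + 1/10*3/5 + 61/385*7/10 = 45/77 = pi_1  (ok)
  11/70*1/10 + 45/77*1/10 + 1/10*1/10 + 61/385*1/10 = 1/10 = pi_2  (ok)
  11/70*1/10 + 45/77*1/5 + 1/10*1/10 + 61/385*1/10 = 61/385 = pi_3  (ok)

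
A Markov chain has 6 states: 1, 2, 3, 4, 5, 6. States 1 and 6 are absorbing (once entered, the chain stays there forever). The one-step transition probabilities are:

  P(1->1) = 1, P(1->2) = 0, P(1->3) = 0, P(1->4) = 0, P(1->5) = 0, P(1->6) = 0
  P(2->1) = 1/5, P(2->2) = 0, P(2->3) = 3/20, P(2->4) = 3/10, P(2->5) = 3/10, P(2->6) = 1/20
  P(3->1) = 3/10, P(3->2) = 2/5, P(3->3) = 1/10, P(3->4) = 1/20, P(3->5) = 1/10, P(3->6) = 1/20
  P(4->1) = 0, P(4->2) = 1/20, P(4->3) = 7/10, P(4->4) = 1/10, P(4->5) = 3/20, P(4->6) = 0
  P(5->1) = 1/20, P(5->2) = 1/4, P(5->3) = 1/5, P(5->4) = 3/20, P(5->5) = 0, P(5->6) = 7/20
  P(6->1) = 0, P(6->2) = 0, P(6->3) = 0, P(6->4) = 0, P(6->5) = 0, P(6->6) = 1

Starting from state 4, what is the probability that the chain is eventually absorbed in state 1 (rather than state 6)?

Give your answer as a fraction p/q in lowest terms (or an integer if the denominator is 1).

Answer: 9608/14633

Derivation:
Let a_i = P(absorbed in 1 | start in state i).
Boundary conditions: a_1 = 1, a_6 = 0.
For each transient state i, a_i = sum_j P(i->j) * a_j:
  a_2 = 1/5*a_1 + 0*a_2 + 3/20*a_3 + 3/10*a_4 + 3/10*a_5 + 1/20*a_6
  a_3 = 3/10*a_1 + 2/5*a_2 + 1/10*a_3 + 1/20*a_4 + 1/10*a_5 + 1/20*a_6
  a_4 = 0*a_1 + 1/20*a_2 + 7/10*a_3 + 1/10*a_4 + 3/20*a_5 + 0*a_6
  a_5 = 1/20*a_1 + 1/4*a_2 + 1/5*a_3 + 3/20*a_4 + 0*a_5 + 7/20*a_6

Substituting a_1 = 1 and a_6 = 0, rearrange to (I - Q) a = r where r[i] = P(i -> 1):
  [1, -3/20, -3/10, -3/10] . (a_2, a_3, a_4, a_5) = 1/5
  [-2/5, 9/10, -1/20, -1/10] . (a_2, a_3, a_4, a_5) = 3/10
  [-1/20, -7/10, 9/10, -3/20] . (a_2, a_3, a_4, a_5) = 0
  [-1/4, -1/5, -3/20, 1] . (a_2, a_3, a_4, a_5) = 1/20

Solving yields:
  a_2 = 9319/14633
  a_3 = 10282/14633
  a_4 = 9608/14633
  a_5 = 6559/14633

Starting state is 4, so the absorption probability is a_4 = 9608/14633.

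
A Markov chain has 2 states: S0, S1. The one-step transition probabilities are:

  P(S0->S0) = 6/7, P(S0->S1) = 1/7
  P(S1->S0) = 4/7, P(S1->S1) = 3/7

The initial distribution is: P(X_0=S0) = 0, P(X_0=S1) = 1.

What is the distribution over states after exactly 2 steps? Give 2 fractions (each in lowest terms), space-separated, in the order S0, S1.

Propagating the distribution step by step (d_{t+1} = d_t * P):
d_0 = (S0=0, S1=1)
  d_1[S0] = 0*6/7 + 1*4/7 = 4/7
  d_1[S1] = 0*1/7 + 1*3/7 = 3/7
d_1 = (S0=4/7, S1=3/7)
  d_2[S0] = 4/7*6/7 + 3/7*4/7 = 36/49
  d_2[S1] = 4/7*1/7 + 3/7*3/7 = 13/49
d_2 = (S0=36/49, S1=13/49)

Answer: 36/49 13/49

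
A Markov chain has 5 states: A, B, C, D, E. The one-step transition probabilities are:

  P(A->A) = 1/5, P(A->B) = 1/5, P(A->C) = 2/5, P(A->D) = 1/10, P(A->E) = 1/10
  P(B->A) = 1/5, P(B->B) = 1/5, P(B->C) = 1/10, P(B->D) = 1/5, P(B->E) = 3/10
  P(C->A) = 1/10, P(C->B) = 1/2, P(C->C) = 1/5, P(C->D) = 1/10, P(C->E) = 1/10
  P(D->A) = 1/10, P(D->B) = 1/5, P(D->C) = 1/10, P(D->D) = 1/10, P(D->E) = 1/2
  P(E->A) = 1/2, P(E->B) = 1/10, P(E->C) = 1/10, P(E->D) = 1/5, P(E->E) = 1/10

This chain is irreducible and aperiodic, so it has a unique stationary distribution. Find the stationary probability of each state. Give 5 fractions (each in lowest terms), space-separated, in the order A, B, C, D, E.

The stationary distribution satisfies pi = pi * P, i.e.:
  pi_A = 1/5*pi_A + 1/5*pi_B + 1/10*pi_C + 1/10*pi_D + 1/2*pi_E
  pi_B = 1/5*pi_A + 1/5*pi_B + 1/2*pi_C + 1/5*pi_D + 1/10*pi_E
  pi_C = 2/5*pi_A + 1/10*pi_B + 1/5*pi_C + 1/10*pi_D + 1/10*pi_E
  pi_D = 1/10*pi_A + 1/5*pi_B + 1/10*pi_C + 1/10*pi_D + 1/5*pi_E
  pi_E = 1/10*pi_A + 3/10*pi_B + 1/10*pi_C + 1/2*pi_D + 1/10*pi_E
with normalization: pi_A + pi_B + pi_C + pi_D + pi_E = 1.

Using the first 4 balance equations plus normalization, the linear system A*pi = b is:
  [-4/5, 1/5, 1/10, 1/10, 1/2] . pi = 0
  [1/5, -4/5, 1/2, 1/5, 1/10] . pi = 0
  [2/5, 1/10, -4/5, 1/10, 1/10] . pi = 0
  [1/10, 1/5, 1/10, -9/10, 1/5] . pi = 0
  [1, 1, 1, 1, 1] . pi = 1

Solving yields:
  pi_A = 989/4332
  pi_B = 1021/4332
  pi_C = 811/4332
  pi_D = 52/361
  pi_E = 887/4332

Verification (pi * P):
  989/4332*1/5 + 1021/4332*1/5 + 811/4332*1/10 + 52/361*1/10 + 887/4332*1/2 = 989/4332 = pi_A  (ok)
  989/4332*1/5 + 1021/4332*1/5 + 811/4332*1/2 + 52/361*1/5 + 887/4332*1/10 = 1021/4332 = pi_B  (ok)
  989/4332*2/5 + 1021/4332*1/10 + 811/4332*1/5 + 52/361*1/10 + 887/4332*1/10 = 811/4332 = pi_C  (ok)
  989/4332*1/10 + 1021/4332*1/5 + 811/4332*1/10 + 52/361*1/10 + 887/4332*1/5 = 52/361 = pi_D  (ok)
  989/4332*1/10 + 1021/4332*3/10 + 811/4332*1/10 + 52/361*1/2 + 887/4332*1/10 = 887/4332 = pi_E  (ok)

Answer: 989/4332 1021/4332 811/4332 52/361 887/4332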